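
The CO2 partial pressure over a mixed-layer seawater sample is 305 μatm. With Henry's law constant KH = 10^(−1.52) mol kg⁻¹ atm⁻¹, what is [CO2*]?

[CO2*] = 9.21 μmol/kg

KH = 10^(−1.52) = 3.020×10^-2 mol kg⁻¹ atm⁻¹
[CO2*] = KH · pCO2 = 3.020×10^-2 × 305×10^-6 atm = 9.21×10^-6 mol/kg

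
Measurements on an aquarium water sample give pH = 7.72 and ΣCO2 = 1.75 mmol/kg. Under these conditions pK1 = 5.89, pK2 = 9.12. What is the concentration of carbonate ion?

[CO3²⁻] = 0.0661 mmol/kg

α₂ = 1 / (1 + [H⁺]/K2 + [H⁺]²/(K1K2)) = 1 / (1 + 10^+1.40 + 10^-0.43)
   = 1 / (1 + 25.119 + 0.37154) = 1/26.490 = 0.03775
[CO3²⁻] = α₂ × DIC = 0.03775 × 1.75 = 0.0661 mmol/kg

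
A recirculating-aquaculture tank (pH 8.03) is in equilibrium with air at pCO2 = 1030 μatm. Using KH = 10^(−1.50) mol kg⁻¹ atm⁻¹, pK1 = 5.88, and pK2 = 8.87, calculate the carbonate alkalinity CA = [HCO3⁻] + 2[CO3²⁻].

[CO2*] = KH · pCO2 = 10^(−1.50) × 1030×10^-6 = 3.257×10^-5 mol/kg
α₀ = 1/(1 + K1/[H⁺] + K1K2/[H⁺]²) = 1/(1 + 10^+2.15 + 10^+1.31) = 0.006147
DIC = [CO2*]/α₀ = 3.257×10^-5 / 0.006147 = 5.298 mmol/kg
CA = (α₁ + 2α₂)·DIC = (0.8683 + 2×0.1255) × 5.298 = 5.93 mmol/kg

CA = 5.93 mmol/kg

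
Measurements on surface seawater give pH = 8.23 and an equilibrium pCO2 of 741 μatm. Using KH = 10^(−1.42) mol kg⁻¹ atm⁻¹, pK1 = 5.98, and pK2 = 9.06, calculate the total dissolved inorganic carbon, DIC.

DIC = 5.78 mmol/kg

[CO2*] = KH · pCO2 = 10^(−1.42) × 741×10^-6 = 2.817×10^-5 mol/kg
α₀ = 1/(1 + K1/[H⁺] + K1K2/[H⁺]²) = 1/(1 + 10^+2.25 + 10^+1.42) = 0.004875
DIC = [CO2*]/α₀ = 2.817×10^-5 / 0.004875 = 5.78 mmol/kg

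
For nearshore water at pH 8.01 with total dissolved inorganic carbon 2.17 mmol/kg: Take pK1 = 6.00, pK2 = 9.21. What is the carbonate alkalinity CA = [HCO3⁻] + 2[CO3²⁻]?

CA = [HCO3⁻] + 2[CO3²⁻] = (α₁ + 2α₂)·DIC
At pH 8.01: [H⁺]/K1 = 10^-2.01 = 0.0097724, K2/[H⁺] = 10^-1.20 = 0.063096
α₁ = 1/(1 + 0.0097724 + 0.063096) = 1/1.0729 = 0.9321; α₂ = α₁·K2/[H⁺] = 0.05881
α₁ + 2α₂ = 1.0497
CA = 1.0497 × 2.17 = 2.28 mmol/kg

CA = 2.28 mmol/kg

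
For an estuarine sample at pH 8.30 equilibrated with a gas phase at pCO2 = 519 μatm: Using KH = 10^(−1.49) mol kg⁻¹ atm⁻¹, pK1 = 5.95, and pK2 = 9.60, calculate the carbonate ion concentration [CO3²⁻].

[CO3²⁻] = 0.188 mmol/kg

[CO2*] = KH · pCO2 = 10^(−1.49) × 519×10^-6 = 1.679×10^-5 mol/kg
α₀ = 1/(1 + K1/[H⁺] + K1K2/[H⁺]²) = 1/(1 + 10^+2.35 + 10^+1.05) = 0.004236
DIC = [CO2*]/α₀ = 1.679×10^-5 / 0.004236 = 3.965 mmol/kg
[CO3²⁻] = α₂·DIC; α₂ = 0.04752, so [CO3²⁻] = 0.04752 × 3.965 = 0.188 mmol/kg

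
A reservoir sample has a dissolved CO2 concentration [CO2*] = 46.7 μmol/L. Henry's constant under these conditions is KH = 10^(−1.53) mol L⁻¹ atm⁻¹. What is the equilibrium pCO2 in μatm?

KH = 10^(−1.53) = 2.951×10^-2 mol L⁻¹ atm⁻¹
pCO2 = [CO2*]/KH = 46.7×10^-6 / 2.951×10^-2 = 1.58×10^-3 atm = 1580 μatm

pCO2 = 1580 μatm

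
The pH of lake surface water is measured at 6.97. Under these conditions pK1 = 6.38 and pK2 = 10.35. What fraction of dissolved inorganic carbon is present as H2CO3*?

α₀ = 0.204

α₀ = 1 / (1 + K1/[H⁺] + K1K2/[H⁺]²) = 1 / (1 + 10^+0.59 + 10^-2.79)
   = 1 / (1 + 3.8905 + 0.0016218) = 1/4.8921 = 0.2044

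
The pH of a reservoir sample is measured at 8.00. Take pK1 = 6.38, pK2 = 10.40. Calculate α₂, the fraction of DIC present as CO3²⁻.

α₂ = 0.00387

α₂ = 1 / (1 + [H⁺]/K2 + [H⁺]²/(K1K2)) = 1 / (1 + 10^+2.40 + 10^+0.78)
   = 1 / (1 + 251.19 + 6.0256) = 1/258.21 = 0.003873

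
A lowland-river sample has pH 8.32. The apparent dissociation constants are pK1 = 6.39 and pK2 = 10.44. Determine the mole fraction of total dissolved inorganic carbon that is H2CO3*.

α₀ = 1 / (1 + K1/[H⁺] + K1K2/[H⁺]²) = 1 / (1 + 10^+1.93 + 10^-0.19)
   = 1 / (1 + 85.114 + 0.64565) = 1/86.759 = 0.01153

α₀ = 0.0115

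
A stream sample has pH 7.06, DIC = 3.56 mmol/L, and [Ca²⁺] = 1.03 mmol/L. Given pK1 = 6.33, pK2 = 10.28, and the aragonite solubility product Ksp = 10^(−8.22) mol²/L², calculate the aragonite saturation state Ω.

α₂ = 1 / (1 + [H⁺]/K2 + [H⁺]²/(K1K2)) = 1 / (1 + 10^+3.22 + 10^+2.49)
   = 1 / (1 + 1659.6 + 309.03) = 1/1969.6 = 0.0005077
[CO3²⁻] = α₂ × DIC = 0.0005077 × 3.56 = 0.001807 mmol/L = 1.807 μmol/L
Ksp = 10^(−8.22) = 6.026×10^-9
Ω = [Ca²⁺][CO3²⁻]/Ksp = (1.03×10^-3)(1.807×10^-6) / 6.026×10^-9 = 0.309

Ω = 0.309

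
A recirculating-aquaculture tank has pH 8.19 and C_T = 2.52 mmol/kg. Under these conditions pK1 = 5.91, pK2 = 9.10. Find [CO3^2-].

α₂ = 1 / (1 + [H⁺]/K2 + [H⁺]²/(K1K2)) = 1 / (1 + 10^+0.91 + 10^-1.37)
   = 1 / (1 + 8.1283 + 0.042658) = 1/9.1710 = 0.1090
[CO3²⁻] = α₂ × DIC = 0.1090 × 2.52 = 0.275 mmol/kg

[CO3²⁻] = 0.275 mmol/kg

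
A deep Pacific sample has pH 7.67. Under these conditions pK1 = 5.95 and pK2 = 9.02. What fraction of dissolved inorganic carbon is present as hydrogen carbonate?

α₁ = 0.940

α₁ = 1 / (1 + [H⁺]/K1 + K2/[H⁺]) = 1 / (1 + 10^-1.72 + 10^-1.35)
   = 1 / (1 + 0.019055 + 0.044668) = 1/1.0637 = 0.9401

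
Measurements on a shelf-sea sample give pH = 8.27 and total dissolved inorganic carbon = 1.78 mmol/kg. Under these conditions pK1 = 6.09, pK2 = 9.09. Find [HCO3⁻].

α₁ = 1 / (1 + [H⁺]/K1 + K2/[H⁺]) = 1 / (1 + 10^-2.18 + 10^-0.82)
   = 1 / (1 + 0.0066069 + 0.15136) = 1/1.1580 = 0.8636
[HCO3⁻] = α₁ × DIC = 0.8636 × 1.78 = 1.54 mmol/kg

[HCO3⁻] = 1.54 mmol/kg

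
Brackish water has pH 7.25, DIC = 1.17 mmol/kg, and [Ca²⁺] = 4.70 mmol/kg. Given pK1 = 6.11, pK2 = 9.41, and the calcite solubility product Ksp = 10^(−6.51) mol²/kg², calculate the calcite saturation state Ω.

α₂ = 1 / (1 + [H⁺]/K2 + [H⁺]²/(K1K2)) = 1 / (1 + 10^+2.16 + 10^+1.02)
   = 1 / (1 + 144.54 + 10.471) = 1/156.02 = 0.006410
[CO3²⁻] = α₂ × DIC = 0.006410 × 1.17 = 0.007499 mmol/kg = 7.499 μmol/kg
Ksp = 10^(−6.51) = 3.090×10^-7
Ω = [Ca²⁺][CO3²⁻]/Ksp = (4.70×10^-3)(7.499×10^-6) / 3.090×10^-7 = 0.114

Ω = 0.114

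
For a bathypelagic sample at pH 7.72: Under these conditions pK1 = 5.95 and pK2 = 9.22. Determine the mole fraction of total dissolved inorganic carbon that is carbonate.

α₂ = 0.0302

α₂ = 1 / (1 + [H⁺]/K2 + [H⁺]²/(K1K2)) = 1 / (1 + 10^+1.50 + 10^-0.27)
   = 1 / (1 + 31.623 + 0.53703) = 1/33.160 = 0.03016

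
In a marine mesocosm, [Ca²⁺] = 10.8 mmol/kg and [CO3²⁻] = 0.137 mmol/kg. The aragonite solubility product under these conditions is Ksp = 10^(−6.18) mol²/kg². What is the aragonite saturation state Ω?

Ksp = 10^(−6.18) = 6.607×10^-7
Ω = [Ca²⁺][CO3²⁻]/Ksp = (10.8×10^-3)(0.137×10^-3) / 6.607×10^-7 = 2.24

Ω = 2.24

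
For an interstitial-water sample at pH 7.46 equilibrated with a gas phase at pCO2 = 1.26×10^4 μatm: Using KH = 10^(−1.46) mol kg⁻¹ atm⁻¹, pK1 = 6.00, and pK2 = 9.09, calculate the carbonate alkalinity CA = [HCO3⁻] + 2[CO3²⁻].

CA = 13.2 mmol/kg

[CO2*] = KH · pCO2 = 10^(−1.46) × 1.26×10^4×10^-6 = 4.369×10^-4 mol/kg
α₀ = 1/(1 + K1/[H⁺] + K1K2/[H⁺]²) = 1/(1 + 10^+1.46 + 10^-0.17) = 0.03277
DIC = [CO2*]/α₀ = 4.369×10^-4 / 0.03277 = 13.33 mmol/kg
CA = (α₁ + 2α₂)·DIC = (0.9451 + 2×0.02215) × 13.33 = 13.2 mmol/kg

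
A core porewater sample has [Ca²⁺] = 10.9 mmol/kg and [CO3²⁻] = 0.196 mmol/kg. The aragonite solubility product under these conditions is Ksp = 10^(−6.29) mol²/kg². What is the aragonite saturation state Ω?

Ksp = 10^(−6.29) = 5.129×10^-7
Ω = [Ca²⁺][CO3²⁻]/Ksp = (10.9×10^-3)(0.196×10^-3) / 5.129×10^-7 = 4.17

Ω = 4.17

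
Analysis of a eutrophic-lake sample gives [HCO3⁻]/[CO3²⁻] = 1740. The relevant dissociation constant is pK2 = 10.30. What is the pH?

From K2 = [H⁺][CO3²⁻]/[HCO3⁻]:  pH = pK2 − log₁₀([HCO3⁻]/[CO3²⁻])
log₁₀(1740) = +3.241
pH = 10.30 − (+3.241) = 7.06

pH = 7.06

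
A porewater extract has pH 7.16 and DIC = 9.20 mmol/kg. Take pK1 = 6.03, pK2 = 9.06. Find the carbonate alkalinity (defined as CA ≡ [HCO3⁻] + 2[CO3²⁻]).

CA = 8.68 mmol/kg

CA = [HCO3⁻] + 2[CO3²⁻] = (α₁ + 2α₂)·DIC
At pH 7.16: [H⁺]/K1 = 10^-1.13 = 0.074131, K2/[H⁺] = 10^-1.90 = 0.012589
α₁ = 1/(1 + 0.074131 + 0.012589) = 1/1.0867 = 0.9202; α₂ = α₁·K2/[H⁺] = 0.01158
α₁ + 2α₂ = 0.9434
CA = 0.9434 × 9.20 = 8.68 mmol/kg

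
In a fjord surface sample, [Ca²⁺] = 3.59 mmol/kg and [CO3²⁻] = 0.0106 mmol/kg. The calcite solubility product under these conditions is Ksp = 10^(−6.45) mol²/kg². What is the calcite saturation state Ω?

Ksp = 10^(−6.45) = 3.548×10^-7
Ω = [Ca²⁺][CO3²⁻]/Ksp = (3.59×10^-3)(0.0106×10^-3) / 3.548×10^-7 = 0.107

Ω = 0.107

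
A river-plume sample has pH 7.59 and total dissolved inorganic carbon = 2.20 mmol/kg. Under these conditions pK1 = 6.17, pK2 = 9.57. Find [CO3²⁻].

[CO3²⁻] = 0.0220 mmol/kg

α₂ = 1 / (1 + [H⁺]/K2 + [H⁺]²/(K1K2)) = 1 / (1 + 10^+1.98 + 10^+0.56)
   = 1 / (1 + 95.499 + 3.6308) = 1/100.13 = 0.009987
[CO3²⁻] = α₂ × DIC = 0.009987 × 2.20 = 0.0220 mmol/kg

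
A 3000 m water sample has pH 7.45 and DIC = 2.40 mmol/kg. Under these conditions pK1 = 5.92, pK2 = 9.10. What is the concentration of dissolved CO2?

α₀ = 1 / (1 + K1/[H⁺] + K1K2/[H⁺]²) = 1 / (1 + 10^+1.53 + 10^-0.12)
   = 1 / (1 + 33.884 + 0.75858) = 1/35.643 = 0.02806
[CO2*] = α₀ × DIC = 0.02806 × 2.40 = 0.0673 mmol/kg

[CO2*] = 0.0673 mmol/kg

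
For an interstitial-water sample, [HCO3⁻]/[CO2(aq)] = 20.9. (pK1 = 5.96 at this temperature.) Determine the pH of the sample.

From K1 = [H⁺][HCO3⁻]/[CO2(aq)]:  pH = pK1 + log₁₀([HCO3⁻]/[CO2(aq)])
log₁₀(20.9) = +1.320
pH = 5.96 + (+1.320) = 7.28

pH = 7.28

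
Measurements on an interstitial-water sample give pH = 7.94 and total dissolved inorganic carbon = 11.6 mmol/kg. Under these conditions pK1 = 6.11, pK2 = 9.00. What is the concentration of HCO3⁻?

α₁ = 1 / (1 + [H⁺]/K1 + K2/[H⁺]) = 1 / (1 + 10^-1.83 + 10^-1.06)
   = 1 / (1 + 0.014791 + 0.087096) = 1/1.1019 = 0.9075
[HCO3⁻] = α₁ × DIC = 0.9075 × 11.6 = 10.5 mmol/kg

[HCO3⁻] = 10.5 mmol/kg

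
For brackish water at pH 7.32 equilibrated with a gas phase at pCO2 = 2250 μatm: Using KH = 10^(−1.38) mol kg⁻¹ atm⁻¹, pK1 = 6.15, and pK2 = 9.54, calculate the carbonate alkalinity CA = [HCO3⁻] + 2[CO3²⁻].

[CO2*] = KH · pCO2 = 10^(−1.38) × 2250×10^-6 = 9.380×10^-5 mol/kg
α₀ = 1/(1 + K1/[H⁺] + K1K2/[H⁺]²) = 1/(1 + 10^+1.17 + 10^-1.05) = 0.06297
DIC = [CO2*]/α₀ = 9.380×10^-5 / 0.06297 = 1.489 mmol/kg
CA = (α₁ + 2α₂)·DIC = (0.9314 + 2×0.005612) × 1.489 = 1.40 mmol/kg

CA = 1.40 mmol/kg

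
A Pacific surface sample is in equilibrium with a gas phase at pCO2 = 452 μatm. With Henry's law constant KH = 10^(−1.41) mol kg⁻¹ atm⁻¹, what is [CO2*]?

[CO2*] = 17.6 μmol/kg

KH = 10^(−1.41) = 3.890×10^-2 mol kg⁻¹ atm⁻¹
[CO2*] = KH · pCO2 = 3.890×10^-2 × 452×10^-6 atm = 1.76×10^-5 mol/kg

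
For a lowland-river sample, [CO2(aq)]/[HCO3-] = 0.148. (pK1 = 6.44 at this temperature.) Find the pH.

From K1 = [H⁺][HCO3-]/[CO2(aq)]:  pH = pK1 − log₁₀([CO2(aq)]/[HCO3-])
log₁₀(0.148) = -0.830
pH = 6.44 − (-0.830) = 7.27

pH = 7.27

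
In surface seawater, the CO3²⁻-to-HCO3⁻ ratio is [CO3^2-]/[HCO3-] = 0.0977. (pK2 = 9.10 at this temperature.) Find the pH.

From K2 = [H⁺][CO3^2-]/[HCO3-]:  pH = pK2 + log₁₀([CO3^2-]/[HCO3-])
log₁₀(0.0977) = -1.010
pH = 9.10 + (-1.010) = 8.09

pH = 8.09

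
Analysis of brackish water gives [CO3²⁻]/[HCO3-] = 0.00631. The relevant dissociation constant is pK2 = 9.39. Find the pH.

From K2 = [H⁺][CO3²⁻]/[HCO3-]:  pH = pK2 + log₁₀([CO3²⁻]/[HCO3-])
log₁₀(0.00631) = -2.200
pH = 9.39 + (-2.200) = 7.19

pH = 7.19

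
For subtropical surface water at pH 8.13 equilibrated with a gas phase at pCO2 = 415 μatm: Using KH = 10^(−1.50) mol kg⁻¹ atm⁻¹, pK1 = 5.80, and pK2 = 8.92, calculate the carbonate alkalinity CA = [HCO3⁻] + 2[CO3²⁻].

CA = 3.72 mmol/kg

[CO2*] = KH · pCO2 = 10^(−1.50) × 415×10^-6 = 1.312×10^-5 mol/kg
α₀ = 1/(1 + K1/[H⁺] + K1K2/[H⁺]²) = 1/(1 + 10^+2.33 + 10^+1.54) = 0.004008
DIC = [CO2*]/α₀ = 1.312×10^-5 / 0.004008 = 3.274 mmol/kg
CA = (α₁ + 2α₂)·DIC = (0.8570 + 2×0.1390) × 3.274 = 3.72 mmol/kg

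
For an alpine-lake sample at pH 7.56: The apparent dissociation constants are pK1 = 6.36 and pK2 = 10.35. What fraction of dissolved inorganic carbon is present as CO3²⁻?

α₂ = 0.00152

α₂ = 1 / (1 + [H⁺]/K2 + [H⁺]²/(K1K2)) = 1 / (1 + 10^+2.79 + 10^+1.59)
   = 1 / (1 + 616.60 + 38.905) = 1/656.50 = 0.001523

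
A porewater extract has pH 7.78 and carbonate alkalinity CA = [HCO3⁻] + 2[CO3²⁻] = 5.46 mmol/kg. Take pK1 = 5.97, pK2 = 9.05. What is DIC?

DIC = 5.27 mmol/kg

CA = [HCO3⁻] + 2[CO3²⁻] = (α₁ + 2α₂)·DIC
At pH 7.78: [H⁺]/K1 = 10^-1.81 = 0.015488, K2/[H⁺] = 10^-1.27 = 0.053703
α₁ = 1/(1 + 0.015488 + 0.053703) = 1/1.0692 = 0.9353; α₂ = α₁·K2/[H⁺] = 0.05023
α₁ + 2α₂ = 1.0357
DIC = CA / (α₁ + 2α₂) = 5.46 / 1.0357 = 5.27 mmol/kg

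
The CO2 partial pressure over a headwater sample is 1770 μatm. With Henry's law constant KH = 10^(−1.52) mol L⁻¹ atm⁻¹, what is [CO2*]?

KH = 10^(−1.52) = 3.020×10^-2 mol L⁻¹ atm⁻¹
[CO2*] = KH · pCO2 = 3.020×10^-2 × 1770×10^-6 atm = 5.35×10^-5 mol/L

[CO2*] = 53.5 μmol/L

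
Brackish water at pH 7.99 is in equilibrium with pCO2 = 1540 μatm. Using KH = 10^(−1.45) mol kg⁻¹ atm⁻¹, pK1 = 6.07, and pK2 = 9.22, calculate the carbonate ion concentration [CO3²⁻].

[CO2*] = KH · pCO2 = 10^(−1.45) × 1540×10^-6 = 5.464×10^-5 mol/kg
α₀ = 1/(1 + K1/[H⁺] + K1K2/[H⁺]²) = 1/(1 + 10^+1.92 + 10^+0.69) = 0.01123
DIC = [CO2*]/α₀ = 5.464×10^-5 / 0.01123 = 4.867 mmol/kg
[CO3²⁻] = α₂·DIC; α₂ = 0.05499, so [CO3²⁻] = 0.05499 × 4.867 = 0.268 mmol/kg

[CO3²⁻] = 0.268 mmol/kg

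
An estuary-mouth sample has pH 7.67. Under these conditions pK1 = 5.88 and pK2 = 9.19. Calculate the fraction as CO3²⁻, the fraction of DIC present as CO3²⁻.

α₂ = 0.0289

α₂ = 1 / (1 + [H⁺]/K2 + [H⁺]²/(K1K2)) = 1 / (1 + 10^+1.52 + 10^-0.27)
   = 1 / (1 + 33.113 + 0.53703) = 1/34.650 = 0.02886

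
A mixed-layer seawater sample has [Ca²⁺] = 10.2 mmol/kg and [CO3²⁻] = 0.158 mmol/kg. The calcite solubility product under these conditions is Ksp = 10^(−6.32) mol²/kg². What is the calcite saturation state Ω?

Ksp = 10^(−6.32) = 4.786×10^-7
Ω = [Ca²⁺][CO3²⁻]/Ksp = (10.2×10^-3)(0.158×10^-3) / 4.786×10^-7 = 3.37

Ω = 3.37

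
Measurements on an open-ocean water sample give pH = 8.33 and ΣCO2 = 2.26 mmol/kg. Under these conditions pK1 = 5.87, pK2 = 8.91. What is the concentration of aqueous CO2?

[CO2*] = 6.19 μmol/kg

α₀ = 1 / (1 + K1/[H⁺] + K1K2/[H⁺]²) = 1 / (1 + 10^+2.46 + 10^+1.88)
   = 1 / (1 + 288.40 + 75.858) = 1/365.26 = 0.002738
[CO2*] = α₀ × DIC = 0.002738 × 2.26 = 0.00619 mmol/kg = 6.19 μmol/kg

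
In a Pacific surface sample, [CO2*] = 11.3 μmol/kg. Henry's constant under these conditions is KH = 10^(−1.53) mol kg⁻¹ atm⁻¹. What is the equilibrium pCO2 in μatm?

pCO2 = 383 μatm

KH = 10^(−1.53) = 2.951×10^-2 mol kg⁻¹ atm⁻¹
pCO2 = [CO2*]/KH = 11.3×10^-6 / 2.951×10^-2 = 3.83×10^-4 atm = 383 μatm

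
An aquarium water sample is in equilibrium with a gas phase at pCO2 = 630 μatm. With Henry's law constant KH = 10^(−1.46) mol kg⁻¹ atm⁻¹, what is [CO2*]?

KH = 10^(−1.46) = 3.467×10^-2 mol kg⁻¹ atm⁻¹
[CO2*] = KH · pCO2 = 3.467×10^-2 × 630×10^-6 atm = 2.18×10^-5 mol/kg

[CO2*] = 21.8 μmol/kg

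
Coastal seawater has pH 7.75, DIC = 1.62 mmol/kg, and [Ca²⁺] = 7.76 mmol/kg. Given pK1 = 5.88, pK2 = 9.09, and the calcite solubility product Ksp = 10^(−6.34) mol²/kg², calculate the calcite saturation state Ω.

Ω = 1.19

α₂ = 1 / (1 + [H⁺]/K2 + [H⁺]²/(K1K2)) = 1 / (1 + 10^+1.34 + 10^-0.53)
   = 1 / (1 + 21.878 + 0.29512) = 1/23.173 = 0.04315
[CO3²⁻] = α₂ × DIC = 0.04315 × 1.62 = 0.06991 mmol/kg
Ksp = 10^(−6.34) = 4.571×10^-7
Ω = [Ca²⁺][CO3²⁻]/Ksp = (7.76×10^-3)(6.991×10^-5) / 4.571×10^-7 = 1.19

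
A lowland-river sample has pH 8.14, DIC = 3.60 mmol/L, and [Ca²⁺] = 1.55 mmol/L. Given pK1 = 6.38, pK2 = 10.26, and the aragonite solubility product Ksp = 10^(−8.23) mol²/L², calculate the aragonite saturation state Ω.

α₂ = 1 / (1 + [H⁺]/K2 + [H⁺]²/(K1K2)) = 1 / (1 + 10^+2.12 + 10^+0.36)
   = 1 / (1 + 131.83 + 2.2909) = 1/135.12 = 0.007401
[CO3²⁻] = α₂ × DIC = 0.007401 × 3.60 = 0.02664 mmol/L
Ksp = 10^(−8.23) = 5.888×10^-9
Ω = [Ca²⁺][CO3²⁻]/Ksp = (1.55×10^-3)(2.664×10^-5) / 5.888×10^-9 = 7.01

Ω = 7.01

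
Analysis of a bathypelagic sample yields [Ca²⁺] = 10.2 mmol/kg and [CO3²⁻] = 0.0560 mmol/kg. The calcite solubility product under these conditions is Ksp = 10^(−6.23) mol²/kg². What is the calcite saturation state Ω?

Ω = 0.970

Ksp = 10^(−6.23) = 5.888×10^-7
Ω = [Ca²⁺][CO3²⁻]/Ksp = (10.2×10^-3)(0.0560×10^-3) / 5.888×10^-7 = 0.970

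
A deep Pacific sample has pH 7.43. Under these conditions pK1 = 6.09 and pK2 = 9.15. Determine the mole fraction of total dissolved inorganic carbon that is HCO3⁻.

α₁ = 0.939

α₁ = 1 / (1 + [H⁺]/K1 + K2/[H⁺]) = 1 / (1 + 10^-1.34 + 10^-1.72)
   = 1 / (1 + 0.045709 + 0.019055) = 1/1.0648 = 0.9392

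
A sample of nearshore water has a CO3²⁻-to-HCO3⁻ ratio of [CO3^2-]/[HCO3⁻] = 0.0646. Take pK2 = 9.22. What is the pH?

From K2 = [H⁺][CO3^2-]/[HCO3⁻]:  pH = pK2 + log₁₀([CO3^2-]/[HCO3⁻])
log₁₀(0.0646) = -1.190
pH = 9.22 + (-1.190) = 8.03

pH = 8.03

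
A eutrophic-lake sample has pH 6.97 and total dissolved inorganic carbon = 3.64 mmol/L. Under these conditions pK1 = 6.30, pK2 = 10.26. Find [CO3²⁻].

[CO3²⁻] = 1.54 μmol/L

α₂ = 1 / (1 + [H⁺]/K2 + [H⁺]²/(K1K2)) = 1 / (1 + 10^+3.29 + 10^+2.62)
   = 1 / (1 + 1949.8 + 416.87) = 1/2367.7 = 0.0004223
[CO3²⁻] = α₂ × DIC = 0.0004223 × 3.64 = 0.00154 mmol/L = 1.54 μmol/L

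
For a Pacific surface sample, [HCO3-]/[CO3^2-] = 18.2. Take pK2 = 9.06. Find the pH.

pH = 7.80

From K2 = [H⁺][CO3^2-]/[HCO3-]:  pH = pK2 − log₁₀([HCO3-]/[CO3^2-])
log₁₀(18.2) = +1.260
pH = 9.06 − (+1.260) = 7.80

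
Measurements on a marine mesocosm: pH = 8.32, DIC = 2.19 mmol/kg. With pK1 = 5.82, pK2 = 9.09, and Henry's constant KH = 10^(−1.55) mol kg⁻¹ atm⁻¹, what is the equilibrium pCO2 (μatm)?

pCO2 = 209 μatm

α₀ = 1 / (1 + K1/[H⁺] + K1K2/[H⁺]²) = 1 / (1 + 10^+2.50 + 10^+1.73)
   = 1 / (1 + 316.23 + 53.703) = 1/370.93 = 0.002696
[CO2*] = α₀ × DIC = 0.002696 × 2.19 = 0.005904 mmol/kg = 5.904 μmol/kg
pCO2 = [CO2*]/KH = 5.904×10^-6 / 2.818×10^-2 = 209 μatm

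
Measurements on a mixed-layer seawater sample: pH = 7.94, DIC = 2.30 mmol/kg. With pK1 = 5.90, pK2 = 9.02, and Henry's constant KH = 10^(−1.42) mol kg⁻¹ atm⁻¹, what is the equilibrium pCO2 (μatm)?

pCO2 = 505 μatm

α₀ = 1 / (1 + K1/[H⁺] + K1K2/[H⁺]²) = 1 / (1 + 10^+2.04 + 10^+0.96)
   = 1 / (1 + 109.65 + 9.1201) = 1/119.77 = 0.008349
[CO2*] = α₀ × DIC = 0.008349 × 2.30 = 0.01920 mmol/kg = 19.20 μmol/kg
pCO2 = [CO2*]/KH = 1.920×10^-5 / 3.802×10^-2 = 505 μatm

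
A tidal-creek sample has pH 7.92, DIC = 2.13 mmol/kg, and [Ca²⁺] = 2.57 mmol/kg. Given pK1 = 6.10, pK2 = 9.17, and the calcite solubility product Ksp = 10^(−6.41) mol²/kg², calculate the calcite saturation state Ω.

α₂ = 1 / (1 + [H⁺]/K2 + [H⁺]²/(K1K2)) = 1 / (1 + 10^+1.25 + 10^-0.57)
   = 1 / (1 + 17.783 + 0.26915) = 1/19.052 = 0.05249
[CO3²⁻] = α₂ × DIC = 0.05249 × 2.13 = 0.1118 mmol/kg
Ksp = 10^(−6.41) = 3.890×10^-7
Ω = [Ca²⁺][CO3²⁻]/Ksp = (2.57×10^-3)(1.118×10^-4) / 3.890×10^-7 = 0.739

Ω = 0.739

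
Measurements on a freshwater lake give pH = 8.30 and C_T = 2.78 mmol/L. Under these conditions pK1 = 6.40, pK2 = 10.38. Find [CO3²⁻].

[CO3²⁻] = 0.0226 mmol/L

α₂ = 1 / (1 + [H⁺]/K2 + [H⁺]²/(K1K2)) = 1 / (1 + 10^+2.08 + 10^+0.18)
   = 1 / (1 + 120.23 + 1.5136) = 1/122.74 = 0.008147
[CO3²⁻] = α₂ × DIC = 0.008147 × 2.78 = 0.0226 mmol/L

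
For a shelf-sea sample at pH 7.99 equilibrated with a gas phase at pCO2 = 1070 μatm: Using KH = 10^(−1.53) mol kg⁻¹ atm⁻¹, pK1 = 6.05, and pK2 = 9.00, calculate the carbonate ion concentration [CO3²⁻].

[CO2*] = KH · pCO2 = 10^(−1.53) × 1070×10^-6 = 3.158×10^-5 mol/kg
α₀ = 1/(1 + K1/[H⁺] + K1K2/[H⁺]²) = 1/(1 + 10^+1.94 + 10^+0.93) = 0.01035
DIC = [CO2*]/α₀ = 3.158×10^-5 / 0.01035 = 3.051 mmol/kg
[CO3²⁻] = α₂·DIC; α₂ = 0.08810, so [CO3²⁻] = 0.08810 × 3.051 = 0.269 mmol/kg

[CO3²⁻] = 0.269 mmol/kg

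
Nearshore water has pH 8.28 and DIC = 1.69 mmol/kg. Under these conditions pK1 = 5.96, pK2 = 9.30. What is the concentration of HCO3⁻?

α₁ = 1 / (1 + [H⁺]/K1 + K2/[H⁺]) = 1 / (1 + 10^-2.32 + 10^-1.02)
   = 1 / (1 + 0.0047863 + 0.095499) = 1/1.1003 = 0.9089
[HCO3⁻] = α₁ × DIC = 0.9089 × 1.69 = 1.54 mmol/kg

[HCO3⁻] = 1.54 mmol/kg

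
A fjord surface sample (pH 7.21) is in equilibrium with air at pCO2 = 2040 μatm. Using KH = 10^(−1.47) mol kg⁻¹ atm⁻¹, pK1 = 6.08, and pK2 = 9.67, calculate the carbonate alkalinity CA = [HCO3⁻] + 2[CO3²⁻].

[CO2*] = KH · pCO2 = 10^(−1.47) × 2040×10^-6 = 6.912×10^-5 mol/kg
α₀ = 1/(1 + K1/[H⁺] + K1K2/[H⁺]²) = 1/(1 + 10^+1.13 + 10^-1.33) = 0.06879
DIC = [CO2*]/α₀ = 6.912×10^-5 / 0.06879 = 1.005 mmol/kg
CA = (α₁ + 2α₂)·DIC = (0.9280 + 2×0.003218) × 1.005 = 0.939 mmol/kg

CA = 0.939 mmol/kg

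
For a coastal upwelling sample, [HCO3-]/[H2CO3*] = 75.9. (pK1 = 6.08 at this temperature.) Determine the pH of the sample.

From K1 = [H⁺][HCO3-]/[H2CO3*]:  pH = pK1 + log₁₀([HCO3-]/[H2CO3*])
log₁₀(75.9) = +1.880
pH = 6.08 + (+1.880) = 7.96

pH = 7.96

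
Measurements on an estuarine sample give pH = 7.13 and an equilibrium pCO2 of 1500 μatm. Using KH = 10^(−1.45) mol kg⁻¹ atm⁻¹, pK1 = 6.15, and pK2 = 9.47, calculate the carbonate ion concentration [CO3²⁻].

[CO3²⁻] = 2.32 μmol/kg

[CO2*] = KH · pCO2 = 10^(−1.45) × 1500×10^-6 = 5.322×10^-5 mol/kg
α₀ = 1/(1 + K1/[H⁺] + K1K2/[H⁺]²) = 1/(1 + 10^+0.98 + 10^-1.36) = 0.09440
DIC = [CO2*]/α₀ = 5.322×10^-5 / 0.09440 = 0.5638 mmol/kg
[CO3²⁻] = α₂·DIC; α₂ = 0.004121, so [CO3²⁻] = 0.004121 × 0.5638 = 0.00232 mmol/kg = 2.32 μmol/kg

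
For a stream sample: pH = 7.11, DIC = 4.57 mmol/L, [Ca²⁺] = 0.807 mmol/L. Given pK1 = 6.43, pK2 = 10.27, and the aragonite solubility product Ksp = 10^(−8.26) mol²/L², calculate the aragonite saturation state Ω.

α₂ = 1 / (1 + [H⁺]/K2 + [H⁺]²/(K1K2)) = 1 / (1 + 10^+3.16 + 10^+2.48)
   = 1 / (1 + 1445.4 + 302.00) = 1/1748.4 = 0.0005719
[CO3²⁻] = α₂ × DIC = 0.0005719 × 4.57 = 0.002614 mmol/L = 2.614 μmol/L
Ksp = 10^(−8.26) = 5.495×10^-9
Ω = [Ca²⁺][CO3²⁻]/Ksp = (0.807×10^-3)(2.614×10^-6) / 5.495×10^-9 = 0.384

Ω = 0.384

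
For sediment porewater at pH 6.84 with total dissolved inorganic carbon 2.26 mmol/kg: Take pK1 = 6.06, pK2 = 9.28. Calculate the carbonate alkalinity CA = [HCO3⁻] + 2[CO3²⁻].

CA = [HCO3⁻] + 2[CO3²⁻] = (α₁ + 2α₂)·DIC
At pH 6.84: [H⁺]/K1 = 10^-0.78 = 0.16596, K2/[H⁺] = 10^-2.44 = 0.0036308
α₁ = 1/(1 + 0.16596 + 0.0036308) = 1/1.1696 = 0.8550; α₂ = α₁·K2/[H⁺] = 0.003104
α₁ + 2α₂ = 0.8612
CA = 0.8612 × 2.26 = 1.95 mmol/kg

CA = 1.95 mmol/kg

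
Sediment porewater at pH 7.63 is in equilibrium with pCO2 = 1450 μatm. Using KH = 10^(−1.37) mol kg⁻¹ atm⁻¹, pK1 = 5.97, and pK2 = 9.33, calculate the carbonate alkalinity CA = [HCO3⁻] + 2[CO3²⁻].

CA = 2.94 mmol/kg

[CO2*] = KH · pCO2 = 10^(−1.37) × 1450×10^-6 = 6.185×10^-5 mol/kg
α₀ = 1/(1 + K1/[H⁺] + K1K2/[H⁺]²) = 1/(1 + 10^+1.66 + 10^-0.04) = 0.02100
DIC = [CO2*]/α₀ = 6.185×10^-5 / 0.02100 = 2.946 mmol/kg
CA = (α₁ + 2α₂)·DIC = (0.9598 + 2×0.01915) × 2.946 = 2.94 mmol/kg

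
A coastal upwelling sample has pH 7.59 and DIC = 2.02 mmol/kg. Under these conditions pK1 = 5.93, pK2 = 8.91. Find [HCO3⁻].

α₁ = 1 / (1 + [H⁺]/K1 + K2/[H⁺]) = 1 / (1 + 10^-1.66 + 10^-1.32)
   = 1 / (1 + 0.021878 + 0.047863) = 1/1.0697 = 0.9348
[HCO3⁻] = α₁ × DIC = 0.9348 × 2.02 = 1.89 mmol/kg

[HCO3⁻] = 1.89 mmol/kg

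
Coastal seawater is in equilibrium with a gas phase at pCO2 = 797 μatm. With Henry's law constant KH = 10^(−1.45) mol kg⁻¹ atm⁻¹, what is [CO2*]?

[CO2*] = 28.3 μmol/kg

KH = 10^(−1.45) = 3.548×10^-2 mol kg⁻¹ atm⁻¹
[CO2*] = KH · pCO2 = 3.548×10^-2 × 797×10^-6 atm = 2.83×10^-5 mol/kg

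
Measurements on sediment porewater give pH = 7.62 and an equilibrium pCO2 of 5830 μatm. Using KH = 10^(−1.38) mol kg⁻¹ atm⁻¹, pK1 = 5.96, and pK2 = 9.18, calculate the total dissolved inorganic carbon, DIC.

[CO2*] = KH · pCO2 = 10^(−1.38) × 5830×10^-6 = 2.430×10^-4 mol/kg
α₀ = 1/(1 + K1/[H⁺] + K1K2/[H⁺]²) = 1/(1 + 10^+1.66 + 10^+0.10) = 0.02085
DIC = [CO2*]/α₀ = 2.430×10^-4 / 0.02085 = 11.7 mmol/kg

DIC = 11.7 mmol/kg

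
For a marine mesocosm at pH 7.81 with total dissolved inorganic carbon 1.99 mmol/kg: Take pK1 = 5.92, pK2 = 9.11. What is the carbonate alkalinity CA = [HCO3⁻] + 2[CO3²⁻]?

CA = [HCO3⁻] + 2[CO3²⁻] = (α₁ + 2α₂)·DIC
At pH 7.81: [H⁺]/K1 = 10^-1.89 = 0.012882, K2/[H⁺] = 10^-1.30 = 0.050119
α₁ = 1/(1 + 0.012882 + 0.050119) = 1/1.0630 = 0.9407; α₂ = α₁·K2/[H⁺] = 0.04715
α₁ + 2α₂ = 1.0350
CA = 1.0350 × 1.99 = 2.06 mmol/kg

CA = 2.06 mmol/kg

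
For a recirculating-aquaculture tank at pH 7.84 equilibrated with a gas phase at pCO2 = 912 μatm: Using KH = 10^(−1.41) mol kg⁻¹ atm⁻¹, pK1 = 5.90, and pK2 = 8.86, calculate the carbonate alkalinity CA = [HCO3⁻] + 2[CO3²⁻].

[CO2*] = KH · pCO2 = 10^(−1.41) × 912×10^-6 = 3.548×10^-5 mol/kg
α₀ = 1/(1 + K1/[H⁺] + K1K2/[H⁺]²) = 1/(1 + 10^+1.94 + 10^+0.92) = 0.01037
DIC = [CO2*]/α₀ = 3.548×10^-5 / 0.01037 = 3.421 mmol/kg
CA = (α₁ + 2α₂)·DIC = (0.9034 + 2×0.08627) × 3.421 = 3.68 mmol/kg

CA = 3.68 mmol/kg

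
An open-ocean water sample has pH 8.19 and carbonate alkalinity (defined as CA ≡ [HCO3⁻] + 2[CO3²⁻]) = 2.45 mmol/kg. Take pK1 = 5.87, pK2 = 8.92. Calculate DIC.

CA = [HCO3⁻] + 2[CO3²⁻] = (α₁ + 2α₂)·DIC
At pH 8.19: [H⁺]/K1 = 10^-2.32 = 0.0047863, K2/[H⁺] = 10^-0.73 = 0.18621
α₁ = 1/(1 + 0.0047863 + 0.18621) = 1/1.1910 = 0.8396; α₂ = α₁·K2/[H⁺] = 0.1563
α₁ + 2α₂ = 1.1523
DIC = CA / (α₁ + 2α₂) = 2.45 / 1.1523 = 2.13 mmol/kg

DIC = 2.13 mmol/kg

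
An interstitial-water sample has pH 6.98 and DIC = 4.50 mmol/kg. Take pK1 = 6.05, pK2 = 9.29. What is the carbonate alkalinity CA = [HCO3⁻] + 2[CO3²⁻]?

CA = 4.05 mmol/kg

CA = [HCO3⁻] + 2[CO3²⁻] = (α₁ + 2α₂)·DIC
At pH 6.98: [H⁺]/K1 = 10^-0.93 = 0.11749, K2/[H⁺] = 10^-2.31 = 0.0048978
α₁ = 1/(1 + 0.11749 + 0.0048978) = 1/1.1224 = 0.8910; α₂ = α₁·K2/[H⁺] = 0.004364
α₁ + 2α₂ = 0.8997
CA = 0.8997 × 4.50 = 4.05 mmol/kg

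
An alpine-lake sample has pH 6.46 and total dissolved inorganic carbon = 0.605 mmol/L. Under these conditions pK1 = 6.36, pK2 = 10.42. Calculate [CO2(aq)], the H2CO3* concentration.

α₀ = 1 / (1 + K1/[H⁺] + K1K2/[H⁺]²) = 1 / (1 + 10^+0.10 + 10^-3.86)
   = 1 / (1 + 1.2589 + 0.00013804) = 1/2.2591 = 0.4427
[CO2*] = α₀ × DIC = 0.4427 × 0.605 = 0.268 mmol/L

[CO2*] = 0.268 mmol/L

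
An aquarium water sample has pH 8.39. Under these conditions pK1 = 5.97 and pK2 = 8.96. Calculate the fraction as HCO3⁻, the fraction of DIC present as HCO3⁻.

α₁ = 1 / (1 + [H⁺]/K1 + K2/[H⁺]) = 1 / (1 + 10^-2.42 + 10^-0.57)
   = 1 / (1 + 0.0038019 + 0.26915) = 1/1.2730 = 0.7856

α₁ = 0.786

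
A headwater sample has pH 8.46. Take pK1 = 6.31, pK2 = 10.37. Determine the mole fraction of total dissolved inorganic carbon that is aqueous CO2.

α₀ = 0.00694

α₀ = 1 / (1 + K1/[H⁺] + K1K2/[H⁺]²) = 1 / (1 + 10^+2.15 + 10^+0.24)
   = 1 / (1 + 141.25 + 1.7378) = 1/143.99 = 0.006945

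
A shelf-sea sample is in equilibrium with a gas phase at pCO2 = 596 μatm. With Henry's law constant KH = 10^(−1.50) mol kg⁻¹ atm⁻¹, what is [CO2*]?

KH = 10^(−1.50) = 3.162×10^-2 mol kg⁻¹ atm⁻¹
[CO2*] = KH · pCO2 = 3.162×10^-2 × 596×10^-6 atm = 1.88×10^-5 mol/kg

[CO2*] = 18.8 μmol/kg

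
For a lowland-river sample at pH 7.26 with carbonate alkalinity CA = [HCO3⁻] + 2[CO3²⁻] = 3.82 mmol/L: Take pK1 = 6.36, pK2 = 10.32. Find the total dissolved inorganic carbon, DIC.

CA = [HCO3⁻] + 2[CO3²⁻] = (α₁ + 2α₂)·DIC
At pH 7.26: [H⁺]/K1 = 10^-0.90 = 0.12589, K2/[H⁺] = 10^-3.06 = 0.00087096
α₁ = 1/(1 + 0.12589 + 0.00087096) = 1/1.1268 = 0.8875; α₂ = α₁·K2/[H⁺] = 0.0007730
α₁ + 2α₂ = 0.8890
DIC = CA / (α₁ + 2α₂) = 3.82 / 0.8890 = 4.30 mmol/L

DIC = 4.30 mmol/L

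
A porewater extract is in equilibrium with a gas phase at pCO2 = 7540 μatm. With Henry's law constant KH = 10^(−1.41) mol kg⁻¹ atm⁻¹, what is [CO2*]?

KH = 10^(−1.41) = 3.890×10^-2 mol kg⁻¹ atm⁻¹
[CO2*] = KH · pCO2 = 3.890×10^-2 × 7540×10^-6 atm = 2.93×10^-4 mol/kg

[CO2*] = 293 μmol/kg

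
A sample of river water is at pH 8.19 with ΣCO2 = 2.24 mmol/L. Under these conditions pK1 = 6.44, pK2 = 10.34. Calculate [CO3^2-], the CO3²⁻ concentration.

α₂ = 1 / (1 + [H⁺]/K2 + [H⁺]²/(K1K2)) = 1 / (1 + 10^+2.15 + 10^+0.40)
   = 1 / (1 + 141.25 + 2.5119) = 1/144.77 = 0.006908
[CO3²⁻] = α₂ × DIC = 0.006908 × 2.24 = 0.0155 mmol/L = 15.5 μmol/L

[CO3²⁻] = 15.5 μmol/L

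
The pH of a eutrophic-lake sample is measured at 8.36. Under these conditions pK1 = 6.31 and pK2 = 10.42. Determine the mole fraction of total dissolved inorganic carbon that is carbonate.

α₂ = 1 / (1 + [H⁺]/K2 + [H⁺]²/(K1K2)) = 1 / (1 + 10^+2.06 + 10^+0.01)
   = 1 / (1 + 114.82 + 1.0233) = 1/116.84 = 0.008559

α₂ = 0.00856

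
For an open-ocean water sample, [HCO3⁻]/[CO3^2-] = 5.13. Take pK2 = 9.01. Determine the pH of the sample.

From K2 = [H⁺][CO3^2-]/[HCO3⁻]:  pH = pK2 − log₁₀([HCO3⁻]/[CO3^2-])
log₁₀(5.13) = +0.710
pH = 9.01 − (+0.710) = 8.30

pH = 8.30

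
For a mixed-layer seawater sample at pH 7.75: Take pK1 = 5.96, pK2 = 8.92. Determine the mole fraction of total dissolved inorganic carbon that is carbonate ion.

α₂ = 0.0624

α₂ = 1 / (1 + [H⁺]/K2 + [H⁺]²/(K1K2)) = 1 / (1 + 10^+1.17 + 10^-0.62)
   = 1 / (1 + 14.791 + 0.23988) = 1/16.031 = 0.06238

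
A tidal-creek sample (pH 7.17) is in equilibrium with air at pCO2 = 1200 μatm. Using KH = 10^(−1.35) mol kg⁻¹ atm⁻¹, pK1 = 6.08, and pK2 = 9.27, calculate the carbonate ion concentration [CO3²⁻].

[CO2*] = KH · pCO2 = 10^(−1.35) × 1200×10^-6 = 5.360×10^-5 mol/kg
α₀ = 1/(1 + K1/[H⁺] + K1K2/[H⁺]²) = 1/(1 + 10^+1.09 + 10^-1.01) = 0.07462
DIC = [CO2*]/α₀ = 5.360×10^-5 / 0.07462 = 0.7183 mmol/kg
[CO3²⁻] = α₂·DIC; α₂ = 0.007293, so [CO3²⁻] = 0.007293 × 0.7183 = 0.00524 mmol/kg = 5.24 μmol/kg

[CO3²⁻] = 5.24 μmol/kg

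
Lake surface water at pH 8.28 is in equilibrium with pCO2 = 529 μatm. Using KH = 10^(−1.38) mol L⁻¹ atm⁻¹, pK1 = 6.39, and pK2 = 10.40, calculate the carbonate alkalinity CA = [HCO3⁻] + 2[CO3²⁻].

[CO2*] = KH · pCO2 = 10^(−1.38) × 529×10^-6 = 2.205×10^-5 mol/L
α₀ = 1/(1 + K1/[H⁺] + K1K2/[H⁺]²) = 1/(1 + 10^+1.89 + 10^-0.23) = 0.01262
DIC = [CO2*]/α₀ = 2.205×10^-5 / 0.01262 = 1.747 mmol/L
CA = (α₁ + 2α₂)·DIC = (0.9799 + 2×0.007434) × 1.747 = 1.74 mmol/L

CA = 1.74 mmol/L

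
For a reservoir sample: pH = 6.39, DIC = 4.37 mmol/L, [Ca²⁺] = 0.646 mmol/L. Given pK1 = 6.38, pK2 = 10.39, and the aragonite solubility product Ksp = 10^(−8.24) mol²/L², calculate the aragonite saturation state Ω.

α₂ = 1 / (1 + [H⁺]/K2 + [H⁺]²/(K1K2)) = 1 / (1 + 10^+4.00 + 10^+3.99)
   = 1 / (1 + 1.0000×10^4 + 9772.4) = 1/1.9773×10^4 = 5.057×10^-5
[CO3²⁻] = α₂ × DIC = 5.057×10^-5 × 4.37 = 0.0002210 mmol/L = 0.2210 μmol/L
Ksp = 10^(−8.24) = 5.754×10^-9
Ω = [Ca²⁺][CO3²⁻]/Ksp = (0.646×10^-3)(2.210×10^-7) / 5.754×10^-9 = 0.0248

Ω = 0.0248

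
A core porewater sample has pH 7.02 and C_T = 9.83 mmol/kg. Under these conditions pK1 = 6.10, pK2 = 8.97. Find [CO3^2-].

α₂ = 1 / (1 + [H⁺]/K2 + [H⁺]²/(K1K2)) = 1 / (1 + 10^+1.95 + 10^+1.03)
   = 1 / (1 + 89.125 + 10.715) = 1/100.84 = 0.009917
[CO3²⁻] = α₂ × DIC = 0.009917 × 9.83 = 0.0975 mmol/kg

[CO3²⁻] = 0.0975 mmol/kg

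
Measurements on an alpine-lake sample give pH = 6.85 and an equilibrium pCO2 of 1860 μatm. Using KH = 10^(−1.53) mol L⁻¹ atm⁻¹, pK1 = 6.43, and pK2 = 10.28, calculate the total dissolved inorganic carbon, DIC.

[CO2*] = KH · pCO2 = 10^(−1.53) × 1860×10^-6 = 5.489×10^-5 mol/L
α₀ = 1/(1 + K1/[H⁺] + K1K2/[H⁺]²) = 1/(1 + 10^+0.42 + 10^-3.01) = 0.2754
DIC = [CO2*]/α₀ = 5.489×10^-5 / 0.2754 = 0.199 mmol/L

DIC = 0.199 mmol/L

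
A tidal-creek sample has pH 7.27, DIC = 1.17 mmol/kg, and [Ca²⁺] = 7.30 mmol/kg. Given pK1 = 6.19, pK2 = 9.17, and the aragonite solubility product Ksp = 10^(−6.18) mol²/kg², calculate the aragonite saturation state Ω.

α₂ = 1 / (1 + [H⁺]/K2 + [H⁺]²/(K1K2)) = 1 / (1 + 10^+1.90 + 10^+0.82)
   = 1 / (1 + 79.433 + 6.6069) = 1/87.040 = 0.01149
[CO3²⁻] = α₂ × DIC = 0.01149 × 1.17 = 0.01344 mmol/kg = 13.44 μmol/kg
Ksp = 10^(−6.18) = 6.607×10^-7
Ω = [Ca²⁺][CO3²⁻]/Ksp = (7.30×10^-3)(1.344×10^-5) / 6.607×10^-7 = 0.149

Ω = 0.149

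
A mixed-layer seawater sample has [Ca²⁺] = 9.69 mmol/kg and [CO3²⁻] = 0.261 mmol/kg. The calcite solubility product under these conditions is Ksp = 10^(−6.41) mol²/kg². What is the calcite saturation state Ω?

Ksp = 10^(−6.41) = 3.890×10^-7
Ω = [Ca²⁺][CO3²⁻]/Ksp = (9.69×10^-3)(0.261×10^-3) / 3.890×10^-7 = 6.50

Ω = 6.50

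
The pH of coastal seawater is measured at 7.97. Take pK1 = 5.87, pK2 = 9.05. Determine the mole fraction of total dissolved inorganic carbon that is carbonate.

α₂ = 1 / (1 + [H⁺]/K2 + [H⁺]²/(K1K2)) = 1 / (1 + 10^+1.08 + 10^-1.02)
   = 1 / (1 + 12.023 + 0.095499) = 1/13.118 = 0.07623

α₂ = 0.0762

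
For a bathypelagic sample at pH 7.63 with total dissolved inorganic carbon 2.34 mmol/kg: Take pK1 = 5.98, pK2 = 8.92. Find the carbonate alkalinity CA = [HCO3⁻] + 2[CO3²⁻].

CA = 2.40 mmol/kg

CA = [HCO3⁻] + 2[CO3²⁻] = (α₁ + 2α₂)·DIC
At pH 7.63: [H⁺]/K1 = 10^-1.65 = 0.022387, K2/[H⁺] = 10^-1.29 = 0.051286
α₁ = 1/(1 + 0.022387 + 0.051286) = 1/1.0737 = 0.9314; α₂ = α₁·K2/[H⁺] = 0.04777
α₁ + 2α₂ = 1.0269
CA = 1.0269 × 2.34 = 2.40 mmol/kg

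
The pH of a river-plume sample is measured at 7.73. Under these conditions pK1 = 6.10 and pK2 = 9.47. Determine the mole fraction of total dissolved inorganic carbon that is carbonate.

α₂ = 1 / (1 + [H⁺]/K2 + [H⁺]²/(K1K2)) = 1 / (1 + 10^+1.74 + 10^+0.11)
   = 1 / (1 + 54.954 + 1.2882) = 1/57.242 = 0.01747

α₂ = 0.0175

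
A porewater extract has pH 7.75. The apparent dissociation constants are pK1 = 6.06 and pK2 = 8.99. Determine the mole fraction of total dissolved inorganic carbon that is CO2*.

α₀ = 1 / (1 + K1/[H⁺] + K1K2/[H⁺]²) = 1 / (1 + 10^+1.69 + 10^+0.45)
   = 1 / (1 + 48.978 + 2.8184) = 1/52.796 = 0.01894

α₀ = 0.0189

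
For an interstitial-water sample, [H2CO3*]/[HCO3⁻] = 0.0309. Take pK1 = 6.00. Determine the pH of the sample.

From K1 = [H⁺][HCO3⁻]/[H2CO3*]:  pH = pK1 − log₁₀([H2CO3*]/[HCO3⁻])
log₁₀(0.0309) = -1.510
pH = 6.00 − (-1.510) = 7.51

pH = 7.51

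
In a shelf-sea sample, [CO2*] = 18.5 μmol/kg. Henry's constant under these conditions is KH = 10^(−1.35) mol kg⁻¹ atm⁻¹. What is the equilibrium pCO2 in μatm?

KH = 10^(−1.35) = 4.467×10^-2 mol kg⁻¹ atm⁻¹
pCO2 = [CO2*]/KH = 18.5×10^-6 / 4.467×10^-2 = 4.14×10^-4 atm = 414 μatm

pCO2 = 414 μatm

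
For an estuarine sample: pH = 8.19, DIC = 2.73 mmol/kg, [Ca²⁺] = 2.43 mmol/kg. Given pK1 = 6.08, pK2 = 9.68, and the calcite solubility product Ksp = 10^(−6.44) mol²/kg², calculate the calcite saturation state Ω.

Ω = 0.568

α₂ = 1 / (1 + [H⁺]/K2 + [H⁺]²/(K1K2)) = 1 / (1 + 10^+1.49 + 10^-0.62)
   = 1 / (1 + 30.903 + 0.23988) = 1/32.143 = 0.03111
[CO3²⁻] = α₂ × DIC = 0.03111 × 2.73 = 0.08493 mmol/kg
Ksp = 10^(−6.44) = 3.631×10^-7
Ω = [Ca²⁺][CO3²⁻]/Ksp = (2.43×10^-3)(8.493×10^-5) / 3.631×10^-7 = 0.568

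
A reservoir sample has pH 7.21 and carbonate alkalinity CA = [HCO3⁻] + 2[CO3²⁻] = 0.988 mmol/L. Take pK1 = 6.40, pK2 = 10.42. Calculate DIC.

CA = [HCO3⁻] + 2[CO3²⁻] = (α₁ + 2α₂)·DIC
At pH 7.21: [H⁺]/K1 = 10^-0.81 = 0.15488, K2/[H⁺] = 10^-3.21 = 0.00061660
α₁ = 1/(1 + 0.15488 + 0.00061660) = 1/1.1555 = 0.8654; α₂ = α₁·K2/[H⁺] = 0.0005336
α₁ + 2α₂ = 0.8665
DIC = CA / (α₁ + 2α₂) = 0.988 / 0.8665 = 1.14 mmol/L

DIC = 1.14 mmol/L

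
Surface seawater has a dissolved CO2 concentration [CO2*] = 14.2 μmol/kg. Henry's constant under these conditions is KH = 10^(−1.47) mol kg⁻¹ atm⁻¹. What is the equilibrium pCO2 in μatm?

pCO2 = 419 μatm

KH = 10^(−1.47) = 3.388×10^-2 mol kg⁻¹ atm⁻¹
pCO2 = [CO2*]/KH = 14.2×10^-6 / 3.388×10^-2 = 4.19×10^-4 atm = 419 μatm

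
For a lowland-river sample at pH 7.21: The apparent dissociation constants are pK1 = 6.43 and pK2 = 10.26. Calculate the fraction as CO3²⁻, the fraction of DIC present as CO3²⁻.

α₂ = 1 / (1 + [H⁺]/K2 + [H⁺]²/(K1K2)) = 1 / (1 + 10^+3.05 + 10^+2.27)
   = 1 / (1 + 1122.0 + 186.21) = 1/1309.2 = 0.0007638

α₂ = 0.000764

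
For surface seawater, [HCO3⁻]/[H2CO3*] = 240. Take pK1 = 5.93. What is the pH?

pH = 8.31

From K1 = [H⁺][HCO3⁻]/[H2CO3*]:  pH = pK1 + log₁₀([HCO3⁻]/[H2CO3*])
log₁₀(240) = +2.380
pH = 5.93 + (+2.380) = 8.31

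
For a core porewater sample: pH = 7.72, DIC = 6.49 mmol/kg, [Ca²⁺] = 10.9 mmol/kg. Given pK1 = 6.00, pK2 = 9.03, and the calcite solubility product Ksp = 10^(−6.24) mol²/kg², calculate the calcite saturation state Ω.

α₂ = 1 / (1 + [H⁺]/K2 + [H⁺]²/(K1K2)) = 1 / (1 + 10^+1.31 + 10^-0.41)
   = 1 / (1 + 20.417 + 0.38905) = 1/21.806 = 0.04586
[CO3²⁻] = α₂ × DIC = 0.04586 × 6.49 = 0.2976 mmol/kg
Ksp = 10^(−6.24) = 5.754×10^-7
Ω = [Ca²⁺][CO3²⁻]/Ksp = (10.9×10^-3)(2.976×10^-4) / 5.754×10^-7 = 5.64

Ω = 5.64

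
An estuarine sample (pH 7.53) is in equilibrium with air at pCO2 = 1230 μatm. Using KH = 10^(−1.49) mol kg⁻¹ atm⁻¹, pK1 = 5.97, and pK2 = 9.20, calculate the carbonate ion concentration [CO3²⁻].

[CO2*] = KH · pCO2 = 10^(−1.49) × 1230×10^-6 = 3.980×10^-5 mol/kg
α₀ = 1/(1 + K1/[H⁺] + K1K2/[H⁺]²) = 1/(1 + 10^+1.56 + 10^-0.11) = 0.02626
DIC = [CO2*]/α₀ = 3.980×10^-5 / 0.02626 = 1.516 mmol/kg
[CO3²⁻] = α₂·DIC; α₂ = 0.02038, so [CO3²⁻] = 0.02038 × 1.516 = 0.0309 mmol/kg

[CO3²⁻] = 0.0309 mmol/kg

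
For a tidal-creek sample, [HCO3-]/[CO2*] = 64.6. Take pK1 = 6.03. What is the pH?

From K1 = [H⁺][HCO3-]/[CO2*]:  pH = pK1 + log₁₀([HCO3-]/[CO2*])
log₁₀(64.6) = +1.810
pH = 6.03 + (+1.810) = 7.84

pH = 7.84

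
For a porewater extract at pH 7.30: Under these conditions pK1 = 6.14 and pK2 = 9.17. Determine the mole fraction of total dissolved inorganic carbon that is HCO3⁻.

α₁ = 1 / (1 + [H⁺]/K1 + K2/[H⁺]) = 1 / (1 + 10^-1.16 + 10^-1.87)
   = 1 / (1 + 0.069183 + 0.013490) = 1/1.0827 = 0.9236

α₁ = 0.924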